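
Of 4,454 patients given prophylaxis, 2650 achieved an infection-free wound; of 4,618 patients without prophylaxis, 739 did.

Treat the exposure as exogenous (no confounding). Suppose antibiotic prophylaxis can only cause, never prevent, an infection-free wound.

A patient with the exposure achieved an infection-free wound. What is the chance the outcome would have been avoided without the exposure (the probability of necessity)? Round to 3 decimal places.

PN ≈ 0.731

p₁ = P(outcome | exposed) = 2650/4454 = 0.59497
p₀ = P(outcome | unexposed) = 739/4618 = 0.16003
Under exogeneity and monotonicity, PN = (p₁ − p₀) / p₁.
PN = (0.59497 − 0.16003) / 0.59497 = 0.43494 / 0.59497 ≈ 0.7310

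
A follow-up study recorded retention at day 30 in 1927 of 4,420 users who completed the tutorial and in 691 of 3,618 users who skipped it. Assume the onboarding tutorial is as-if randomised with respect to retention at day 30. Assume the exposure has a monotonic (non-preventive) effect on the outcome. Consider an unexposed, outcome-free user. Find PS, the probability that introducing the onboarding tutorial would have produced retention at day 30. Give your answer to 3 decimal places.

PS ≈ 0.303

p₁ = P(outcome | exposed) = 1927/4420 = 0.43597
p₀ = P(outcome | unexposed) = 691/3618 = 0.19099
Under exogeneity and monotonicity, PS = (p₁ − p₀) / (1 − p₀).
PS = (0.43597 − 0.19099) / (1 − 0.19099) = 0.24498 / 0.80901 ≈ 0.3028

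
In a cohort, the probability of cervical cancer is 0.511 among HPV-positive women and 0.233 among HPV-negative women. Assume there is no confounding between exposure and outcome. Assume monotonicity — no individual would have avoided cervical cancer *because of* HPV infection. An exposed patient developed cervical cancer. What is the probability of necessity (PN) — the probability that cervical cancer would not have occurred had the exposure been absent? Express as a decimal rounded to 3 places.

Let p₁ = 0.511, p₀ = 0.233.
Under exogeneity and monotonicity, PN = (p₁ − p₀) / p₁.
PN = (0.511 − 0.233) / 0.511 = 0.278 / 0.511 ≈ 0.5440

PN ≈ 0.544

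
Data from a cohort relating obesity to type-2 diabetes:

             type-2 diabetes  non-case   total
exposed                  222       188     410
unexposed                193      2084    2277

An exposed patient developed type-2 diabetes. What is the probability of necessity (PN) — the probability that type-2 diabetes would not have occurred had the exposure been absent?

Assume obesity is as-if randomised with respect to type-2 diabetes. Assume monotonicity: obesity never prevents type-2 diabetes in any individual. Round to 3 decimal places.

p₁ = P(outcome | exposed) = 222/410 = 0.54146
p₀ = P(outcome | unexposed) = 193/2277 = 0.084761
Under exogeneity and monotonicity, PN = (p₁ − p₀)/p₁.
PN = (0.54146 − 0.084761) / 0.54146 ≈ 0.8435

PN ≈ 0.843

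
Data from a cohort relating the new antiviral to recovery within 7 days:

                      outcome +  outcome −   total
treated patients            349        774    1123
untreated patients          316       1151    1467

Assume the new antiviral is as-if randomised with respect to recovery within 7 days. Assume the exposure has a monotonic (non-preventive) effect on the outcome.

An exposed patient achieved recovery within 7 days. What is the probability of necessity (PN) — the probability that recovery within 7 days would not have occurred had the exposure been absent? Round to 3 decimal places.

p₁ = P(outcome | exposed) = 349/1123 = 0.31077
p₀ = P(outcome | unexposed) = 316/1467 = 0.21541
Under exogeneity and monotonicity, PN = (p₁ − p₀)/p₁.
PN = (0.31077 − 0.21541) / 0.31077 ≈ 0.3069

PN ≈ 0.307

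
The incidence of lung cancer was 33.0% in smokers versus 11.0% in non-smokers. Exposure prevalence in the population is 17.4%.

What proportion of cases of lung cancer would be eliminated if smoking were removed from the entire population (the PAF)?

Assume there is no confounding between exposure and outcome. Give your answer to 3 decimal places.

PAF ≈ 0.258

p₁ = 0.33, p₀ = 0.11.
Overall risk P(Y=1) = π·p₁ + (1−π)·p₀ = 0.174×0.33 + 0.826×0.11 = 0.14828.
Under exogeneity, PAF = [P(Y=1) − p₀] / P(Y=1).
PAF = (0.14828 − 0.11) / 0.14828 ≈ 0.2582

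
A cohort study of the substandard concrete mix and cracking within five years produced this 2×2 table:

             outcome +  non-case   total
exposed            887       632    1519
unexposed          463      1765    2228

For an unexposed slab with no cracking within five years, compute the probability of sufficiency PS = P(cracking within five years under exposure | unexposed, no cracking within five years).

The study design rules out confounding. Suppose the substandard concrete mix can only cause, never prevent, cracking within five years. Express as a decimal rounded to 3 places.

PS ≈ 0.475

p₁ = P(outcome | exposed) = 887/1519 = 0.58394
p₀ = P(outcome | unexposed) = 463/2228 = 0.20781
Under exogeneity and monotonicity, PS = (p₁ − p₀) / (1 − p₀).
PS = (0.58394 − 0.20781) / (1 − 0.20781) = 0.37613 / 0.79219 ≈ 0.4748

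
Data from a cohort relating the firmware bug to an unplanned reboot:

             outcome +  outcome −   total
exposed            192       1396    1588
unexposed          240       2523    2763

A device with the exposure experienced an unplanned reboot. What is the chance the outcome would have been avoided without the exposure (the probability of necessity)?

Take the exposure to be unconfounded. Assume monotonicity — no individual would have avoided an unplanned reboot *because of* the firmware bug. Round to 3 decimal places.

PN ≈ 0.282

p₁ = P(outcome | exposed) = 192/1588 = 0.12091
p₀ = P(outcome | unexposed) = 240/2763 = 0.086862
Under exogeneity and monotonicity, PN = (p₁ − p₀)/p₁.
PN = (0.12091 − 0.086862) / 0.12091 ≈ 0.2816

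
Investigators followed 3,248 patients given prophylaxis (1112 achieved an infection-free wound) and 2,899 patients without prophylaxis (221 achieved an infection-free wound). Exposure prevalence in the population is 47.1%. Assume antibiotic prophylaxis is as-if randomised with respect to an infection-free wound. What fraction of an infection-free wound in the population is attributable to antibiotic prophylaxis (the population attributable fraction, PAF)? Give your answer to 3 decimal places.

p₁ = P(outcome | exposed) = 1112/3248 = 0.34236
p₀ = P(outcome | unexposed) = 221/2899 = 0.076233
Overall risk P(Y=1) = π·p₁ + (1−π)·p₀ = 0.471×0.34236 + 0.529×0.076233 = 0.20158.
Under exogeneity, PAF = [P(Y=1) − p₀] / P(Y=1).
PAF = (0.20158 − 0.076233) / 0.20158 ≈ 0.6218

PAF ≈ 0.622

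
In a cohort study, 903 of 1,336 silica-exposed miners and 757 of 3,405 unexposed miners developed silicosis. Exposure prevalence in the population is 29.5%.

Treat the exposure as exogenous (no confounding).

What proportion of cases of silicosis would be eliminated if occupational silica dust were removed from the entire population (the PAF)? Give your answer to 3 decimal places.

p₁ = P(outcome | exposed) = 903/1336 = 0.6759
p₀ = P(outcome | unexposed) = 757/3405 = 0.22232
Overall risk P(Y=1) = π·p₁ + (1−π)·p₀ = 0.295×0.6759 + 0.705×0.22232 = 0.35613.
Under exogeneity, PAF = [P(Y=1) − p₀] / P(Y=1).
PAF = (0.35613 − 0.22232) / 0.35613 ≈ 0.3757

PAF ≈ 0.376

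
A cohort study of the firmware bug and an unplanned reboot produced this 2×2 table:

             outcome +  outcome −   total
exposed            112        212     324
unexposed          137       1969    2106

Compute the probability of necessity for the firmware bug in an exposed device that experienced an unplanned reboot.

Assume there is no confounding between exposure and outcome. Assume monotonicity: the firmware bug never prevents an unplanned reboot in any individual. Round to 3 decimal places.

p₁ = P(outcome | exposed) = 112/324 = 0.34568
p₀ = P(outcome | unexposed) = 137/2106 = 0.065052
Under exogeneity and monotonicity, PN = (p₁ − p₀)/p₁.
PN = (0.34568 − 0.065052) / 0.34568 ≈ 0.8118

PN ≈ 0.812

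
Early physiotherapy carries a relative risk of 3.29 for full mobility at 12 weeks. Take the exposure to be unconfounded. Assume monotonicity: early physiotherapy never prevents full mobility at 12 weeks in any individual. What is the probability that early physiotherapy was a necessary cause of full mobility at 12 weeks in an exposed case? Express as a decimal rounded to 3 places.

PN ≈ 0.696

Under exogeneity and monotonicity, PN = (RR − 1) / RR = 1 − 1/RR.
PN = (3.29 − 1) / 3.29 = 2.29 / 3.29 ≈ 0.6960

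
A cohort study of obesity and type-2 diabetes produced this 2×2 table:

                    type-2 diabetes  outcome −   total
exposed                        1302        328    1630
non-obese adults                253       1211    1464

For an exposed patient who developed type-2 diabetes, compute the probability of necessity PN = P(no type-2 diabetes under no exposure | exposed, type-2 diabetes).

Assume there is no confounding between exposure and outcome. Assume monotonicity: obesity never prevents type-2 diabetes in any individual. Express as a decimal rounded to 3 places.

p₁ = P(outcome | exposed) = 1302/1630 = 0.79877
p₀ = P(outcome | unexposed) = 253/1464 = 0.17281
Under exogeneity and monotonicity, PN = (p₁ − p₀)/p₁.
PN = (0.79877 − 0.17281) / 0.79877 ≈ 0.7837

PN ≈ 0.784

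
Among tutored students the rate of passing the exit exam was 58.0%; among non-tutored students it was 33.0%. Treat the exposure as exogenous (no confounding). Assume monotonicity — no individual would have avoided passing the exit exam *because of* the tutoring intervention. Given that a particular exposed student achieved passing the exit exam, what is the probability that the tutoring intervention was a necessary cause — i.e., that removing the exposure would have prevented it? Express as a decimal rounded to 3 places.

PN ≈ 0.431

p₁ = 0.58, p₀ = 0.33.
Under exogeneity and monotonicity, PN = (p₁ − p₀) / p₁.
PN = (0.58 − 0.33) / 0.58 = 0.25 / 0.58 ≈ 0.4310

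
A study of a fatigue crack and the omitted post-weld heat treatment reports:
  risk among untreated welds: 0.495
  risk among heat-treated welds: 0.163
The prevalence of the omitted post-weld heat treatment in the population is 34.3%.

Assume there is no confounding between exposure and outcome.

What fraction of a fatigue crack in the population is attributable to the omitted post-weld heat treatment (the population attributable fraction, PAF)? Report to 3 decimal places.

Let p₁ = 0.495, p₀ = 0.163.
Overall risk P(Y=1) = π·p₁ + (1−π)·p₀ = 0.343×0.495 + 0.657×0.163 = 0.27688.
Under exogeneity, PAF = [P(Y=1) − p₀] / P(Y=1).
PAF = (0.27688 − 0.163) / 0.27688 ≈ 0.4113

PAF ≈ 0.411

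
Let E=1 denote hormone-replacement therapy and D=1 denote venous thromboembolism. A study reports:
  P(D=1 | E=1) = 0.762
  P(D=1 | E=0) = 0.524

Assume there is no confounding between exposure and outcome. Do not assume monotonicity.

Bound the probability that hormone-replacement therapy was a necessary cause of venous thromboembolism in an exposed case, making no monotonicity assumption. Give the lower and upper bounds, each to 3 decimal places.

Let p₁ = 0.762, p₀ = 0.524.
Under exogeneity alone the bounds on PN are max{0,(p₁−p₀)/p₁} ≤ PN ≤ min{1,(1−p₀)/p₁}.
  lower = (p₁ − p₀)/p₁ = 0.238 / 0.762 ≈ 0.3123
  upper = min{1, (1 − p₀)/p₁} = 0.476 / 0.762 ≈ 0.6247

0.312 ≤ PN ≤ 0.625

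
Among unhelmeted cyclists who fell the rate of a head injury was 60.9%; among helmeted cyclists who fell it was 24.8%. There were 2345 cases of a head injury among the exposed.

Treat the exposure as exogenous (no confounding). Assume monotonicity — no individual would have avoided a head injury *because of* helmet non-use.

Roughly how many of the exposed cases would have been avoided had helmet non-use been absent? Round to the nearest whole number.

about 1390 cases

p₁ = 0.609, p₀ = 0.248.
PN = (p₁ − p₀)/p₁ = (0.609 − 0.248) / 0.609 ≈ 0.59278.
Attributable cases ≈ PN × (exposed cases) = 0.59278 × 2345 ≈ 1390.06.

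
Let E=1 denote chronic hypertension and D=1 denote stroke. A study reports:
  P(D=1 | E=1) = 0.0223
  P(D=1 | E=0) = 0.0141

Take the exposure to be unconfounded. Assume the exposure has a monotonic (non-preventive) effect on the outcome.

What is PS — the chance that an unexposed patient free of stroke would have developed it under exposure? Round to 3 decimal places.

Let p₁ = 0.0223, p₀ = 0.0141.
Under exogeneity and monotonicity, PS = (p₁ − p₀) / (1 − p₀).
PS = (0.0223 − 0.0141) / (1 − 0.0141) = 0.0082 / 0.9859 ≈ 0.0083

PS ≈ 0.008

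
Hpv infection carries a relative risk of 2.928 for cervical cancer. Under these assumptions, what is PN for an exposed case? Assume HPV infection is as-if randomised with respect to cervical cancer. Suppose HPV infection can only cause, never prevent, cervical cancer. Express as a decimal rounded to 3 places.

PN ≈ 0.658

Under exogeneity and monotonicity, PN = (RR − 1) / RR = 1 − 1/RR.
PN = (2.928 − 1) / 2.928 = 1.928 / 2.928 ≈ 0.6585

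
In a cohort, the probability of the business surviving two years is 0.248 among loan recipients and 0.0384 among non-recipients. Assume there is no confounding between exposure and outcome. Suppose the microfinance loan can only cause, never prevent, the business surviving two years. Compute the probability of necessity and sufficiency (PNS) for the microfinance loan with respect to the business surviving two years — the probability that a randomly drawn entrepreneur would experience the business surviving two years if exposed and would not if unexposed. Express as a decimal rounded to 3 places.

Let p₁ = 0.248, p₀ = 0.0384.
Under exogeneity and monotonicity, PNS = p₁ − p₀.
PNS = 0.248 − 0.0384 = 0.2096

PNS ≈ 0.210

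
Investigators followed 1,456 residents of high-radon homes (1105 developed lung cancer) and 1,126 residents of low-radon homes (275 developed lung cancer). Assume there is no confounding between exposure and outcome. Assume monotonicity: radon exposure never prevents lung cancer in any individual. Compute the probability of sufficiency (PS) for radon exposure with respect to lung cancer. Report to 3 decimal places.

PS ≈ 0.681

p₁ = P(outcome | exposed) = 1105/1456 = 0.75893
p₀ = P(outcome | unexposed) = 275/1126 = 0.24423
Under exogeneity and monotonicity, PS = (p₁ − p₀) / (1 − p₀).
PS = (0.75893 − 0.24423) / (1 − 0.24423) = 0.5147 / 0.75577 ≈ 0.6810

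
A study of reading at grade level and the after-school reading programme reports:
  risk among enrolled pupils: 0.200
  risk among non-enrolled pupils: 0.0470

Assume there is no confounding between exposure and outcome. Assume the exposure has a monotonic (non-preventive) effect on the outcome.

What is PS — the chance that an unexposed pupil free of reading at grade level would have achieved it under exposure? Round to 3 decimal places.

PS ≈ 0.161

Let p₁ = 0.2, p₀ = 0.047.
Under exogeneity and monotonicity, PS = (p₁ − p₀) / (1 − p₀).
PS = (0.2 − 0.047) / (1 − 0.047) = 0.153 / 0.953 ≈ 0.1605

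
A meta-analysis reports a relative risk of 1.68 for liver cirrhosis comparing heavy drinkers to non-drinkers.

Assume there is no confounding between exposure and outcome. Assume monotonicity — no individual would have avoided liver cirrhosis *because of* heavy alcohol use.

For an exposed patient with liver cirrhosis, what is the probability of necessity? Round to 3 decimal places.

Under exogeneity and monotonicity, PN = (RR − 1) / RR = 1 − 1/RR.
PN = (1.68 − 1) / 1.68 = 0.68 / 1.68 ≈ 0.4048

PN ≈ 0.405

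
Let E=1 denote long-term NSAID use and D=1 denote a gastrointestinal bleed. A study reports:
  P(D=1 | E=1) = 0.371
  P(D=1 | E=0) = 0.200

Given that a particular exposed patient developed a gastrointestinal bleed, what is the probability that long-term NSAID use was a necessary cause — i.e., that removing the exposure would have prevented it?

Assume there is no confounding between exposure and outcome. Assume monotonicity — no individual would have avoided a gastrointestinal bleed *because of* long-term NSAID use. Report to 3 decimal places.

PN ≈ 0.461

Let p₁ = 0.371, p₀ = 0.2.
Under exogeneity and monotonicity, PN = (p₁ − p₀) / p₁.
PN = (0.371 − 0.2) / 0.371 = 0.171 / 0.371 ≈ 0.4609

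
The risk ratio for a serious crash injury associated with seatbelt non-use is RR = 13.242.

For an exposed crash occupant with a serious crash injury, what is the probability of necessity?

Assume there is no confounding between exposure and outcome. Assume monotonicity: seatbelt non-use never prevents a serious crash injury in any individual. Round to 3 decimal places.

Under exogeneity and monotonicity, PN = (RR − 1) / RR = 1 − 1/RR.
PN = (13.242 − 1) / 13.242 = 12.24 / 13.242 ≈ 0.9245

PN ≈ 0.924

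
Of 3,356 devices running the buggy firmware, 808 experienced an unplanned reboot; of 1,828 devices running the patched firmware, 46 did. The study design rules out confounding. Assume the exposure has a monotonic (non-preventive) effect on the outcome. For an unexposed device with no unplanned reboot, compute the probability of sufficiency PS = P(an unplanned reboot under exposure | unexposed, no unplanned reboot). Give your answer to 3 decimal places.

p₁ = P(outcome | exposed) = 808/3356 = 0.24076
p₀ = P(outcome | unexposed) = 46/1828 = 0.025164
Under exogeneity and monotonicity, PS = (p₁ − p₀) / (1 − p₀).
PS = (0.24076 − 0.025164) / (1 − 0.025164) = 0.2156 / 0.97484 ≈ 0.2212

PS ≈ 0.221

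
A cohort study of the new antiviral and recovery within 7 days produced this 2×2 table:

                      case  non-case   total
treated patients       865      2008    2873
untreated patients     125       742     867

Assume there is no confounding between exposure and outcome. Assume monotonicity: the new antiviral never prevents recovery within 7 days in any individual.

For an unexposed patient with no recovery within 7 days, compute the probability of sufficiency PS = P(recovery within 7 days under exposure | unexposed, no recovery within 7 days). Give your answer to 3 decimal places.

p₁ = P(outcome | exposed) = 865/2873 = 0.30108
p₀ = P(outcome | unexposed) = 125/867 = 0.14418
Under exogeneity and monotonicity, PS = (p₁ − p₀)/(1 − p₀).
PS = (0.30108 − 0.14418) / 0.85582 ≈ 0.1833

PS ≈ 0.183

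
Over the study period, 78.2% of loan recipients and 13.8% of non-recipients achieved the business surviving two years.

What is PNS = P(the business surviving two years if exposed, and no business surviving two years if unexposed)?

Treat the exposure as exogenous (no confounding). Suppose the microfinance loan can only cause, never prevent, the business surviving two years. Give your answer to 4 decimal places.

p₁ = 0.782, p₀ = 0.138.
Under exogeneity and monotonicity, PNS = p₁ − p₀.
PNS = 0.782 − 0.138 = 0.644

PNS ≈ 0.6440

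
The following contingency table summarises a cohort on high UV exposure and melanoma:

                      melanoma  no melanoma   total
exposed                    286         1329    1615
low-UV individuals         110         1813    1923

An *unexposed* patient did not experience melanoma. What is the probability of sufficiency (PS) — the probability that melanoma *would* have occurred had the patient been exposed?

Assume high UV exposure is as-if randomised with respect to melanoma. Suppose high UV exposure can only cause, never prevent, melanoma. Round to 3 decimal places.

PS ≈ 0.127

p₁ = P(outcome | exposed) = 286/1615 = 0.17709
p₀ = P(outcome | unexposed) = 110/1923 = 0.057202
Under exogeneity and monotonicity, PS = (p₁ − p₀)/(1 − p₀).
PS = (0.17709 − 0.057202) / 0.9428 ≈ 0.1272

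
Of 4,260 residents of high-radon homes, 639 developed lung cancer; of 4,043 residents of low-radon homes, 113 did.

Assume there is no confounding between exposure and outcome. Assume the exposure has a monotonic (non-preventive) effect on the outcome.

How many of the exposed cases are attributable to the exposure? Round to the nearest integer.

about 520 cases

p₁ = P(outcome | exposed) = 639/4260 = 0.15
p₀ = P(outcome | unexposed) = 113/4043 = 0.02795
PN = (p₁ − p₀)/p₁ = (0.15 − 0.02795) / 0.15 ≈ 0.81367.
Attributable cases ≈ PN × (exposed cases) = 0.81367 × 639 ≈ 519.93.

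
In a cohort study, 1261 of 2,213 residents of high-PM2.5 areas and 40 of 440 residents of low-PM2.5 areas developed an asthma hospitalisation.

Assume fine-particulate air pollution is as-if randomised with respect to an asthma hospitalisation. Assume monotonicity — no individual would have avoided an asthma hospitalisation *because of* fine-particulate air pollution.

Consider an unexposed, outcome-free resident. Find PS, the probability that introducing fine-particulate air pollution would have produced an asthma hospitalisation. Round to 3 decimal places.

p₁ = P(outcome | exposed) = 1261/2213 = 0.56981
p₀ = P(outcome | unexposed) = 40/440 = 0.090909
Under exogeneity and monotonicity, PS = (p₁ − p₀) / (1 − p₀).
PS = (0.56981 − 0.090909) / (1 − 0.090909) = 0.47891 / 0.90909 ≈ 0.5268

PS ≈ 0.527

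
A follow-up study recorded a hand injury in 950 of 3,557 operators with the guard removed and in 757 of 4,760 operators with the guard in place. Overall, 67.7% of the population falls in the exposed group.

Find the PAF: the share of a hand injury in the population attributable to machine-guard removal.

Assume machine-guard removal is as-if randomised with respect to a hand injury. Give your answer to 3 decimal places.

p₁ = P(outcome | exposed) = 950/3557 = 0.26708
p₀ = P(outcome | unexposed) = 757/4760 = 0.15903
Overall risk P(Y=1) = π·p₁ + (1−π)·p₀ = 0.677×0.26708 + 0.323×0.15903 = 0.23218.
Under exogeneity, PAF = [P(Y=1) − p₀] / P(Y=1).
PAF = (0.23218 − 0.15903) / 0.23218 ≈ 0.3150

PAF ≈ 0.315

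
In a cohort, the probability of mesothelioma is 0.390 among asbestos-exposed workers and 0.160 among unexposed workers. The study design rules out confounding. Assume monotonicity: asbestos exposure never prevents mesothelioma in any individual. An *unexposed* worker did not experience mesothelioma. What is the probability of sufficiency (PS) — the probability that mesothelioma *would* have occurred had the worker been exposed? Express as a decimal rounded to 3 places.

Let p₁ = 0.39, p₀ = 0.16.
Under exogeneity and monotonicity, PS = (p₁ − p₀) / (1 − p₀).
PS = (0.39 − 0.16) / (1 − 0.16) = 0.23 / 0.84 ≈ 0.2738

PS ≈ 0.274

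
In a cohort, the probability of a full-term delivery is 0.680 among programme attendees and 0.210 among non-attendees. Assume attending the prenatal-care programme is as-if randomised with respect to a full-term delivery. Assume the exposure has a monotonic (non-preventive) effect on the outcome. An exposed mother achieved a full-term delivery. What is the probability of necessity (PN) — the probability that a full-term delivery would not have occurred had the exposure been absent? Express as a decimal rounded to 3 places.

PN ≈ 0.691

Let p₁ = 0.68, p₀ = 0.21.
Under exogeneity and monotonicity, PN = (p₁ − p₀) / p₁.
PN = (0.68 − 0.21) / 0.68 = 0.47 / 0.68 ≈ 0.6912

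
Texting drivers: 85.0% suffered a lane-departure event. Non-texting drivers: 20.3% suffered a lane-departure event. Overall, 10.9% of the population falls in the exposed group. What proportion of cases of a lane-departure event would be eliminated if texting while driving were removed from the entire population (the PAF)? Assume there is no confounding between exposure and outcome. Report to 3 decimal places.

p₁ = 0.85, p₀ = 0.203.
Overall risk P(Y=1) = π·p₁ + (1−π)·p₀ = 0.109×0.85 + 0.891×0.203 = 0.27352.
Under exogeneity, PAF = [P(Y=1) − p₀] / P(Y=1).
PAF = (0.27352 − 0.203) / 0.27352 ≈ 0.2578

PAF ≈ 0.258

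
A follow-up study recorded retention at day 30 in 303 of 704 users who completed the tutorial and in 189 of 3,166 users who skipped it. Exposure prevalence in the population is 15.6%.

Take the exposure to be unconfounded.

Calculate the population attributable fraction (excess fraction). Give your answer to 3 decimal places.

PAF ≈ 0.492

p₁ = P(outcome | exposed) = 303/704 = 0.4304
p₀ = P(outcome | unexposed) = 189/3166 = 0.059697
Overall risk P(Y=1) = π·p₁ + (1−π)·p₀ = 0.156×0.4304 + 0.844×0.059697 = 0.11753.
Under exogeneity, PAF = [P(Y=1) − p₀] / P(Y=1).
PAF = (0.11753 − 0.059697) / 0.11753 ≈ 0.4921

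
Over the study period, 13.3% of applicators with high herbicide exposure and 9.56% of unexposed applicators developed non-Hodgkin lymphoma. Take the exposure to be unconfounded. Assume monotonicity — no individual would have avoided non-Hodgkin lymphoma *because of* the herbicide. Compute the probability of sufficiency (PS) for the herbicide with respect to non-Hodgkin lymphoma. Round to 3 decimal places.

PS ≈ 0.041

p₁ = 0.133, p₀ = 0.0956.
Under exogeneity and monotonicity, PS = (p₁ − p₀) / (1 − p₀).
PS = (0.133 − 0.0956) / (1 − 0.0956) = 0.0374 / 0.9044 ≈ 0.0414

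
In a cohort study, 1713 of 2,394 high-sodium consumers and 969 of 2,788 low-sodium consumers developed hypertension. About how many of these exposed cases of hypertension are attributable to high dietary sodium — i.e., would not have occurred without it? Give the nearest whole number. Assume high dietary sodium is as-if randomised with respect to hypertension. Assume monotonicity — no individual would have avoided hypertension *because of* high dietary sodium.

p₁ = P(outcome | exposed) = 1713/2394 = 0.71554
p₀ = P(outcome | unexposed) = 969/2788 = 0.34756
PN = (p₁ − p₀)/p₁ = (0.71554 − 0.34756) / 0.71554 ≈ 0.51427.
Attributable cases ≈ PN × (exposed cases) = 0.51427 × 1713 ≈ 880.94.

about 881 cases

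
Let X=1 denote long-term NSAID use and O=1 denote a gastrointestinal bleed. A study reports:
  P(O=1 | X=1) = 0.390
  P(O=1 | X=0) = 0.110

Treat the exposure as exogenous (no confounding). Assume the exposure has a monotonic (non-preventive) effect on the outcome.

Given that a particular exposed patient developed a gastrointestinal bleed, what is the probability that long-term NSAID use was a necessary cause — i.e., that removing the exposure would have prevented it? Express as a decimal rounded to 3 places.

PN ≈ 0.718

Let p₁ = 0.39, p₀ = 0.11.
Under exogeneity and monotonicity, PN = (p₁ − p₀) / p₁.
PN = (0.39 − 0.11) / 0.39 = 0.28 / 0.39 ≈ 0.7179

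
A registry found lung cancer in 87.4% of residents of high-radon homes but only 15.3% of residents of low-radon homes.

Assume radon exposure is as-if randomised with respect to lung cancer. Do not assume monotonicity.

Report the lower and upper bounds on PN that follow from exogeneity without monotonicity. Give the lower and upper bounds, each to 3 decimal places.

p₁ = 0.874, p₀ = 0.153.
Under exogeneity alone the bounds on PN are max{0,(p₁−p₀)/p₁} ≤ PN ≤ min{1,(1−p₀)/p₁}.
  lower = (p₁ − p₀)/p₁ = 0.721 / 0.874 ≈ 0.8249
  upper = min{1, (1 − p₀)/p₁} = 0.847 / 0.874 ≈ 0.9691

0.825 ≤ PN ≤ 0.969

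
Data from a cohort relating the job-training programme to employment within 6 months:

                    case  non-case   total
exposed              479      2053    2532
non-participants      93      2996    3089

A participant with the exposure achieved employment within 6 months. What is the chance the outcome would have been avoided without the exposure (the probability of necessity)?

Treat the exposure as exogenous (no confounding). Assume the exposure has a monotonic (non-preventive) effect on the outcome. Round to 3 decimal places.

PN ≈ 0.841

p₁ = P(outcome | exposed) = 479/2532 = 0.18918
p₀ = P(outcome | unexposed) = 93/3089 = 0.030107
Under exogeneity and monotonicity, PN = (p₁ − p₀)/p₁.
PN = (0.18918 − 0.030107) / 0.18918 ≈ 0.8409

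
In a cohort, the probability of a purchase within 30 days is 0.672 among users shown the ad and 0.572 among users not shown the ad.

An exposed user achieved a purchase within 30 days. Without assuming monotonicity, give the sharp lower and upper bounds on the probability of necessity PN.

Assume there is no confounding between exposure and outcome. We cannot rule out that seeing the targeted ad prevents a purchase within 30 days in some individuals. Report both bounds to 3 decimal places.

0.149 ≤ PN ≤ 0.637

Let p₁ = 0.672, p₀ = 0.572.
Under exogeneity alone the bounds on PN are max{0,(p₁−p₀)/p₁} ≤ PN ≤ min{1,(1−p₀)/p₁}.
  lower = (p₁ − p₀)/p₁ = 0.1 / 0.672 ≈ 0.1488
  upper = min{1, (1 − p₀)/p₁} = 0.428 / 0.672 ≈ 0.6369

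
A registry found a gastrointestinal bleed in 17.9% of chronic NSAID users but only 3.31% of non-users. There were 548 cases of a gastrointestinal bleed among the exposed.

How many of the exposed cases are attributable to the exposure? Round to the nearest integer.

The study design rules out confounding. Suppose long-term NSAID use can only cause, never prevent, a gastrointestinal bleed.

p₁ = 0.179, p₀ = 0.0331.
PN = (p₁ − p₀)/p₁ = (0.179 − 0.0331) / 0.179 ≈ 0.81508.
Attributable cases ≈ PN × (exposed cases) = 0.81508 × 548 ≈ 446.67.

about 447 cases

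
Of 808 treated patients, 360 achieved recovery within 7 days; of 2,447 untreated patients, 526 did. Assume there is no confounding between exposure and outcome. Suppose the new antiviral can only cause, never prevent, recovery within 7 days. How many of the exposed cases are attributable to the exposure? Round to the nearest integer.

p₁ = P(outcome | exposed) = 360/808 = 0.44554
p₀ = P(outcome | unexposed) = 526/2447 = 0.21496
PN = (p₁ − p₀)/p₁ = (0.44554 − 0.21496) / 0.44554 ≈ 0.51754.
Attributable cases ≈ PN × (exposed cases) = 0.51754 × 360 ≈ 186.31.

about 186 cases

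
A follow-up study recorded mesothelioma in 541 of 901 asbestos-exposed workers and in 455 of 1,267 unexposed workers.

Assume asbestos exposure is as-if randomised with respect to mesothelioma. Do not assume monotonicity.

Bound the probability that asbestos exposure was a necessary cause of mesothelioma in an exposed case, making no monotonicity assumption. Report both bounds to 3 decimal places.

0.402 ≤ PN ≤ 1.000

p₁ = P(outcome | exposed) = 541/901 = 0.60044
p₀ = P(outcome | unexposed) = 455/1267 = 0.35912
Under exogeneity alone the bounds on PN are max{0,(p₁−p₀)/p₁} ≤ PN ≤ min{1,(1−p₀)/p₁}.
  lower = (p₁ − p₀)/p₁ = 0.24133 / 0.60044 ≈ 0.4019
  upper = min{1, (1 − p₀)/p₁} = 0.64088 / 0.60044 ≈ 1.0674 → capped at 1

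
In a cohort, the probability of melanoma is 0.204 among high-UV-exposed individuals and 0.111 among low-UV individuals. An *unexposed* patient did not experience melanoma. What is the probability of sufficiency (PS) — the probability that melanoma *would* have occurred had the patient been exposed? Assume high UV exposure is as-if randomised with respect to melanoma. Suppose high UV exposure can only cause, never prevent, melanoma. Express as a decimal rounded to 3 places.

Let p₁ = 0.204, p₀ = 0.111.
Under exogeneity and monotonicity, PS = (p₁ − p₀) / (1 − p₀).
PS = (0.204 − 0.111) / (1 − 0.111) = 0.093 / 0.889 ≈ 0.1046

PS ≈ 0.105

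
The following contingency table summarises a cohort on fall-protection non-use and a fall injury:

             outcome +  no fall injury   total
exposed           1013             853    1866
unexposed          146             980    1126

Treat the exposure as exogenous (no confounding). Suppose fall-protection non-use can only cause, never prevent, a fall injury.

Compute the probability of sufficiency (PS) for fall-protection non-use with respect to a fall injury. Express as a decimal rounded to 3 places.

p₁ = P(outcome | exposed) = 1013/1866 = 0.54287
p₀ = P(outcome | unexposed) = 146/1126 = 0.12966
Under exogeneity and monotonicity, PS = (p₁ − p₀) / (1 − p₀).
PS = (0.54287 − 0.12966) / (1 − 0.12966) = 0.41321 / 0.87034 ≈ 0.4748

PS ≈ 0.475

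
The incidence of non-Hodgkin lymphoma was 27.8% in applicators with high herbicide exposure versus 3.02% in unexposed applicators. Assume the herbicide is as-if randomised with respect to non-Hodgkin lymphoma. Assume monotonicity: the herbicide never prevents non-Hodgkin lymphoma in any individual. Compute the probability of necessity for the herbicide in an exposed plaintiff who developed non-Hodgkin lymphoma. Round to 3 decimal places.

p₁ = 0.278, p₀ = 0.0302.
Under exogeneity and monotonicity, PN = (p₁ − p₀) / p₁.
PN = (0.278 − 0.0302) / 0.278 = 0.2478 / 0.278 ≈ 0.8914

PN ≈ 0.891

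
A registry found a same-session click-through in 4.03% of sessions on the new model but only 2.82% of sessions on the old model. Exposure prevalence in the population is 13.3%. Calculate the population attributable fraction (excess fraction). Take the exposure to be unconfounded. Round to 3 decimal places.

PAF ≈ 0.054

p₁ = 0.0403, p₀ = 0.0282.
Overall risk P(Y=1) = π·p₁ + (1−π)·p₀ = 0.133×0.0403 + 0.867×0.0282 = 0.029809.
Under exogeneity, PAF = [P(Y=1) − p₀] / P(Y=1).
PAF = (0.029809 − 0.0282) / 0.029809 ≈ 0.0540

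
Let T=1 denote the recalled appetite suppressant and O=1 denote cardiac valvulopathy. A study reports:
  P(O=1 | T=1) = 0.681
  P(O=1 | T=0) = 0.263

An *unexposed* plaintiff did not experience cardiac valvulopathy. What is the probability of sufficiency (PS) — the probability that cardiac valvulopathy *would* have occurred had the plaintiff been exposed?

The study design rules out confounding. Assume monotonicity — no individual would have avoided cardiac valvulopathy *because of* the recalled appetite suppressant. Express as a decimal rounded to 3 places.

Let p₁ = 0.681, p₀ = 0.263.
Under exogeneity and monotonicity, PS = (p₁ − p₀) / (1 − p₀).
PS = (0.681 − 0.263) / (1 − 0.263) = 0.418 / 0.737 ≈ 0.5672

PS ≈ 0.567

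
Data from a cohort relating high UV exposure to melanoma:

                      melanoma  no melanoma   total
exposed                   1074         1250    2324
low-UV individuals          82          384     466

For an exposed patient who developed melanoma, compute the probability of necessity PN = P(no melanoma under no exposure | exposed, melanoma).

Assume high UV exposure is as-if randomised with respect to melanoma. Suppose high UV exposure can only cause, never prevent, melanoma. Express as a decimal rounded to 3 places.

p₁ = P(outcome | exposed) = 1074/2324 = 0.46213
p₀ = P(outcome | unexposed) = 82/466 = 0.17597
Under exogeneity and monotonicity, PN = (p₁ − p₀) / p₁.
PN = (0.46213 − 0.17597) / 0.46213 = 0.28617 / 0.46213 ≈ 0.6192

PN ≈ 0.619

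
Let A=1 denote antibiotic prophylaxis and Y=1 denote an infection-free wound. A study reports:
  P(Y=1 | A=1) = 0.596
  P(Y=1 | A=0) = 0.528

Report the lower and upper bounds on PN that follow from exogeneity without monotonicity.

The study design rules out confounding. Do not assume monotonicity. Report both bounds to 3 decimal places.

0.114 ≤ PN ≤ 0.792

Let p₁ = 0.596, p₀ = 0.528.
Under exogeneity alone the bounds on PN are max{0,(p₁−p₀)/p₁} ≤ PN ≤ min{1,(1−p₀)/p₁}.
  lower = (p₁ − p₀)/p₁ = 0.068 / 0.596 ≈ 0.1141
  upper = min{1, (1 − p₀)/p₁} = 0.472 / 0.596 ≈ 0.7919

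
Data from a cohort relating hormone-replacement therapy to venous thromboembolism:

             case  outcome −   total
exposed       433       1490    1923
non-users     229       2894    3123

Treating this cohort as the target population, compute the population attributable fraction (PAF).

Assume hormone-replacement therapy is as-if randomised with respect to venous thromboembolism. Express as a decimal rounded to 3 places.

PAF ≈ 0.441

p₁ = P(outcome | exposed) = 433/1923 = 0.22517
p₀ = P(outcome | unexposed) = 229/3123 = 0.073327
Exposure prevalence π = 1923/5046 = 0.38109; overall risk P(Y=1) = 0.13119.
Under exogeneity, PAF = [P(Y=1) − p₀]/P(Y=1).
PAF = (0.13119 − 0.073327) / 0.13119 ≈ 0.4411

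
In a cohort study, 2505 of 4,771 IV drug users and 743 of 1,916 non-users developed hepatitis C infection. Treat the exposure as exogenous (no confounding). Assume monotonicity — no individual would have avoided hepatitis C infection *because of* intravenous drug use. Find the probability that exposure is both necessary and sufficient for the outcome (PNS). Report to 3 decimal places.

p₁ = P(outcome | exposed) = 2505/4771 = 0.52505
p₀ = P(outcome | unexposed) = 743/1916 = 0.38779
Under exogeneity and monotonicity, PNS = p₁ − p₀.
PNS = 0.52505 − 0.38779 = 0.13726

PNS ≈ 0.137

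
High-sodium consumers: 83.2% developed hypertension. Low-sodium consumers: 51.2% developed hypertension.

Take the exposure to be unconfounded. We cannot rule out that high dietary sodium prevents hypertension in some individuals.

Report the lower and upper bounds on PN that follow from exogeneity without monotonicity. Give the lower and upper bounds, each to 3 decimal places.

0.385 ≤ PN ≤ 0.587

p₁ = 0.832, p₀ = 0.512.
Under exogeneity alone the bounds on PN are max{0,(p₁−p₀)/p₁} ≤ PN ≤ min{1,(1−p₀)/p₁}.
  lower = (p₁ − p₀)/p₁ = 0.32 / 0.832 ≈ 0.3846
  upper = min{1, (1 − p₀)/p₁} = 0.488 / 0.832 ≈ 0.5865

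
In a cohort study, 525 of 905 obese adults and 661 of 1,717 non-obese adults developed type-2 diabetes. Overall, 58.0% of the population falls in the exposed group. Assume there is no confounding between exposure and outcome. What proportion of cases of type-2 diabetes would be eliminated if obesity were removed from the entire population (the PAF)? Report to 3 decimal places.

PAF ≈ 0.227

p₁ = P(outcome | exposed) = 525/905 = 0.58011
p₀ = P(outcome | unexposed) = 661/1717 = 0.38497
Overall risk P(Y=1) = π·p₁ + (1−π)·p₀ = 0.58×0.58011 + 0.42×0.38497 = 0.49815.
Under exogeneity, PAF = [P(Y=1) − p₀] / P(Y=1).
PAF = (0.49815 − 0.38497) / 0.49815 ≈ 0.2272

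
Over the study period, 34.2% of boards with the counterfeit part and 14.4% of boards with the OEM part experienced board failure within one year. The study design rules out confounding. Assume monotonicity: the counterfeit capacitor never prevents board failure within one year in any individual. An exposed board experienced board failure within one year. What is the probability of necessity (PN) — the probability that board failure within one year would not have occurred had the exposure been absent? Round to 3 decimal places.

p₁ = 0.342, p₀ = 0.144.
Under exogeneity and monotonicity, PN = (p₁ − p₀) / p₁.
PN = (0.342 − 0.144) / 0.342 = 0.198 / 0.342 ≈ 0.5789

PN ≈ 0.579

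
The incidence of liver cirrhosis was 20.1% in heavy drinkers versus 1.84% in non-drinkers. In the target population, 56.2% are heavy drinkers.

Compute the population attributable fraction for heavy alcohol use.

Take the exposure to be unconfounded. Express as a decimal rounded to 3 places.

PAF ≈ 0.848

p₁ = 0.201, p₀ = 0.0184.
Overall risk P(Y=1) = π·p₁ + (1−π)·p₀ = 0.562×0.201 + 0.438×0.0184 = 0.12102.
Under exogeneity, PAF = [P(Y=1) − p₀] / P(Y=1).
PAF = (0.12102 − 0.0184) / 0.12102 ≈ 0.8480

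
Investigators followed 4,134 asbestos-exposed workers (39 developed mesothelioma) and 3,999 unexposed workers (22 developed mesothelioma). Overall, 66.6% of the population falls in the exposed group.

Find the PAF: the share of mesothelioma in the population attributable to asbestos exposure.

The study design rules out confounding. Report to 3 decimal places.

p₁ = P(outcome | exposed) = 39/4134 = 0.009434
p₀ = P(outcome | unexposed) = 22/3999 = 0.0055014
Overall risk P(Y=1) = π·p₁ + (1−π)·p₀ = 0.666×0.009434 + 0.334×0.0055014 = 0.0081205.
Under exogeneity, PAF = [P(Y=1) − p₀] / P(Y=1).
PAF = (0.0081205 − 0.0055014) / 0.0081205 ≈ 0.3225

PAF ≈ 0.323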